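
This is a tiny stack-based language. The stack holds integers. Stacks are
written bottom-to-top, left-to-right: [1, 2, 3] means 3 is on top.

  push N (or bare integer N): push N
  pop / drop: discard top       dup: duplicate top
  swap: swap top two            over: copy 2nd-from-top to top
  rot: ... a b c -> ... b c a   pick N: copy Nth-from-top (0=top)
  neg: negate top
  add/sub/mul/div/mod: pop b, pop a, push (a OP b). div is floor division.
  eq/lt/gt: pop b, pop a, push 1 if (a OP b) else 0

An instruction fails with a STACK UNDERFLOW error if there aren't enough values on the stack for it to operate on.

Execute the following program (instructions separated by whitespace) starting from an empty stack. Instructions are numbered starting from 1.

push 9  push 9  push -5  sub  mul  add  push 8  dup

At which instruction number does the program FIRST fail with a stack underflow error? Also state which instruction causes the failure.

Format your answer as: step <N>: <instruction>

Step 1 ('push 9'): stack = [9], depth = 1
Step 2 ('push 9'): stack = [9, 9], depth = 2
Step 3 ('push -5'): stack = [9, 9, -5], depth = 3
Step 4 ('sub'): stack = [9, 14], depth = 2
Step 5 ('mul'): stack = [126], depth = 1
Step 6 ('add'): needs 2 value(s) but depth is 1 — STACK UNDERFLOW

Answer: step 6: add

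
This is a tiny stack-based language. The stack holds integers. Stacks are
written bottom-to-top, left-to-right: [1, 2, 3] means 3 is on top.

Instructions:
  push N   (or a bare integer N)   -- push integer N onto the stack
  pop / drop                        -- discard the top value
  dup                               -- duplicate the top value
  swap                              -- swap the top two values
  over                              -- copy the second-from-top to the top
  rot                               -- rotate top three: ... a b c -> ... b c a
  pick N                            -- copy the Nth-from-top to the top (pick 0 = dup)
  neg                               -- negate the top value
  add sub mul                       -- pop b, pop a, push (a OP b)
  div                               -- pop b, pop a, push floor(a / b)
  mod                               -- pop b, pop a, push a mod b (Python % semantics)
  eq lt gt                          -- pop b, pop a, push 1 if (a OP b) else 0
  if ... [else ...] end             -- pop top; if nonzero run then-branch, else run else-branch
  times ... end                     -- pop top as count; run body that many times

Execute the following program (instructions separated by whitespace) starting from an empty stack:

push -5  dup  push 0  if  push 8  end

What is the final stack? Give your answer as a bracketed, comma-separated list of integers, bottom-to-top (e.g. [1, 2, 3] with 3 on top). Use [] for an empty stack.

Answer: [-5, -5]

Derivation:
After 'push -5': [-5]
After 'dup': [-5, -5]
After 'push 0': [-5, -5, 0]
After 'if': [-5, -5]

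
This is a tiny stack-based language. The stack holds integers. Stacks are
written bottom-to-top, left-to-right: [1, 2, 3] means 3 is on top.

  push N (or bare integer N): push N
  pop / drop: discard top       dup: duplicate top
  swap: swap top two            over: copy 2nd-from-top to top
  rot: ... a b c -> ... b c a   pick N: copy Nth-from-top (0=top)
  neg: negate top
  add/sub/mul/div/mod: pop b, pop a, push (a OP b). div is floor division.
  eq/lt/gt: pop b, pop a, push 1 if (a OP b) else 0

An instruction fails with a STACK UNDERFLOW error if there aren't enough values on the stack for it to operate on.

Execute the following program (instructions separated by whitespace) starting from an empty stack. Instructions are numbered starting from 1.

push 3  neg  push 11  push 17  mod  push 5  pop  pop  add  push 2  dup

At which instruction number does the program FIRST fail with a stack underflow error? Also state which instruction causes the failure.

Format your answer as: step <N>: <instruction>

Step 1 ('push 3'): stack = [3], depth = 1
Step 2 ('neg'): stack = [-3], depth = 1
Step 3 ('push 11'): stack = [-3, 11], depth = 2
Step 4 ('push 17'): stack = [-3, 11, 17], depth = 3
Step 5 ('mod'): stack = [-3, 11], depth = 2
Step 6 ('push 5'): stack = [-3, 11, 5], depth = 3
Step 7 ('pop'): stack = [-3, 11], depth = 2
Step 8 ('pop'): stack = [-3], depth = 1
Step 9 ('add'): needs 2 value(s) but depth is 1 — STACK UNDERFLOW

Answer: step 9: add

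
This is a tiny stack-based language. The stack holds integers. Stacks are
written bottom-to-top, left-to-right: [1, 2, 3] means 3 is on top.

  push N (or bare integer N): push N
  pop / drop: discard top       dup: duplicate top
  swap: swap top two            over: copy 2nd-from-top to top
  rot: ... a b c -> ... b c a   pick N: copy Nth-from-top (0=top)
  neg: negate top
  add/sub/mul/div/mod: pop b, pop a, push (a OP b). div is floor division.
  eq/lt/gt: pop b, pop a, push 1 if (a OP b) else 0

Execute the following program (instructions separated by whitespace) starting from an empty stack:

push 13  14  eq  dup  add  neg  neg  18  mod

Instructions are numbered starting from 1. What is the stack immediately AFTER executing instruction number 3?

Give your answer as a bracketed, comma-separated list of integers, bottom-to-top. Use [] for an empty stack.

Step 1 ('push 13'): [13]
Step 2 ('14'): [13, 14]
Step 3 ('eq'): [0]

Answer: [0]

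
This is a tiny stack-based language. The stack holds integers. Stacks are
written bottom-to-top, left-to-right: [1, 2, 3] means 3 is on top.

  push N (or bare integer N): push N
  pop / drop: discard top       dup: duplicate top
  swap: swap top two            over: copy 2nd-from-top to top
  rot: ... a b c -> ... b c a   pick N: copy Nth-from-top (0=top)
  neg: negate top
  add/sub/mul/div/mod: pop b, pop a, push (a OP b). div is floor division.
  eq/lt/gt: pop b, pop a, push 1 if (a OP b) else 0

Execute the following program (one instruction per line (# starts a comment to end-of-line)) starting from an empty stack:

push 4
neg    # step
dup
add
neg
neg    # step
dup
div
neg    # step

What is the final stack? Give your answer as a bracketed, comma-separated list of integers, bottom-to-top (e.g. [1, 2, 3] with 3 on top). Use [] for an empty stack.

After 'push 4': [4]
After 'neg': [-4]
After 'dup': [-4, -4]
After 'add': [-8]
After 'neg': [8]
After 'neg': [-8]
After 'dup': [-8, -8]
After 'div': [1]
After 'neg': [-1]

Answer: [-1]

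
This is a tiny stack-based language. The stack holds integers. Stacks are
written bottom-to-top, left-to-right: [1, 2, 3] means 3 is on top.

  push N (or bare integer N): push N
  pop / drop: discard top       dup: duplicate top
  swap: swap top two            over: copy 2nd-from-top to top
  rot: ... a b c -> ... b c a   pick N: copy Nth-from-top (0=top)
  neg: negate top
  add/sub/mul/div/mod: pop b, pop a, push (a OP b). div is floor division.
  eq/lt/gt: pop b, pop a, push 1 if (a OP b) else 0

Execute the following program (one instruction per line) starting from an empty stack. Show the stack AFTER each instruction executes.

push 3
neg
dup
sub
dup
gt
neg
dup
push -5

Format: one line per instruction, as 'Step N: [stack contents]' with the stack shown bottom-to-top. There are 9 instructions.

Step 1: [3]
Step 2: [-3]
Step 3: [-3, -3]
Step 4: [0]
Step 5: [0, 0]
Step 6: [0]
Step 7: [0]
Step 8: [0, 0]
Step 9: [0, 0, -5]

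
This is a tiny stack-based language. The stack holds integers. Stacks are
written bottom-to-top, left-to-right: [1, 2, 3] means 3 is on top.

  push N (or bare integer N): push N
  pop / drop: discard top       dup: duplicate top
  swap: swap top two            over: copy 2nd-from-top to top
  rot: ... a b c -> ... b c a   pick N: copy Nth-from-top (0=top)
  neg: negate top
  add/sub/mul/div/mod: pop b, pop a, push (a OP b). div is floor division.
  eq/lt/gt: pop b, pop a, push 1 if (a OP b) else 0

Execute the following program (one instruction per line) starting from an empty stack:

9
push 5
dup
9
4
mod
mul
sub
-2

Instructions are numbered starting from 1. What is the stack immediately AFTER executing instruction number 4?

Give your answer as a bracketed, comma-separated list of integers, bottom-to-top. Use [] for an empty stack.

Step 1 ('9'): [9]
Step 2 ('push 5'): [9, 5]
Step 3 ('dup'): [9, 5, 5]
Step 4 ('9'): [9, 5, 5, 9]

Answer: [9, 5, 5, 9]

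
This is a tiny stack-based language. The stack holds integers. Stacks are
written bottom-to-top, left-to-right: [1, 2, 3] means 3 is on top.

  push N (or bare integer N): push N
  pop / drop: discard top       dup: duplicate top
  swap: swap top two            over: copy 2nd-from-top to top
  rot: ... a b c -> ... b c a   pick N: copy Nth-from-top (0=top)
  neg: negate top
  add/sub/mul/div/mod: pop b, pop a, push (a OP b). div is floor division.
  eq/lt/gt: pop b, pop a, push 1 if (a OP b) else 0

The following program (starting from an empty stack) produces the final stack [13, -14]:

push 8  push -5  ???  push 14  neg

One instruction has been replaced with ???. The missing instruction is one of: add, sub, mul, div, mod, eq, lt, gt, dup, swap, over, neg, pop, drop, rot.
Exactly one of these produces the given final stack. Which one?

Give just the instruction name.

Stack before ???: [8, -5]
Stack after ???:  [13]
The instruction that transforms [8, -5] -> [13] is: sub

Answer: sub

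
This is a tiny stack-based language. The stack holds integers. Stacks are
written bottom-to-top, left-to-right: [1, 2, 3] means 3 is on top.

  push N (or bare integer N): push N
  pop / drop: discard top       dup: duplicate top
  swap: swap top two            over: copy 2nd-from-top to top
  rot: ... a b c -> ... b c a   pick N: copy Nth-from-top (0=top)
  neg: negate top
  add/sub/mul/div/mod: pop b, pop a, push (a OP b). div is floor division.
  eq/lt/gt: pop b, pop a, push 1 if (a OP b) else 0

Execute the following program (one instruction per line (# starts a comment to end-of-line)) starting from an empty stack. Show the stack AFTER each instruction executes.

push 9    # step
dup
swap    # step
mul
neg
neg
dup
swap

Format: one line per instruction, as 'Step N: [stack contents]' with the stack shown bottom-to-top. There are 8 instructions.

Step 1: [9]
Step 2: [9, 9]
Step 3: [9, 9]
Step 4: [81]
Step 5: [-81]
Step 6: [81]
Step 7: [81, 81]
Step 8: [81, 81]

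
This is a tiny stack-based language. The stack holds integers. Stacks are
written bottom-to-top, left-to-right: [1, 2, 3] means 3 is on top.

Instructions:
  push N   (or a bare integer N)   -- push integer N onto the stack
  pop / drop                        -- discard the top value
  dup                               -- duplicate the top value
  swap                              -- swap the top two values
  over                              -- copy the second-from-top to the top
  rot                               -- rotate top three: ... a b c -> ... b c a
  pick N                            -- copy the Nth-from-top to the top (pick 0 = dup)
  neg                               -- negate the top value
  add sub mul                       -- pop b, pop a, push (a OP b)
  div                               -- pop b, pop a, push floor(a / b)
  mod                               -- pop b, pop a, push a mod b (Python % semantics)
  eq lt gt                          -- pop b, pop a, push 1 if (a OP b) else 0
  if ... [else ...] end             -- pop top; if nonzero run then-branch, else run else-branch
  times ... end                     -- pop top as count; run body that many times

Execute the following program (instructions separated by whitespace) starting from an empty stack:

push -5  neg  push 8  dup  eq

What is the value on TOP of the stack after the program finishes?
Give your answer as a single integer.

After 'push -5': [-5]
After 'neg': [5]
After 'push 8': [5, 8]
After 'dup': [5, 8, 8]
After 'eq': [5, 1]

Answer: 1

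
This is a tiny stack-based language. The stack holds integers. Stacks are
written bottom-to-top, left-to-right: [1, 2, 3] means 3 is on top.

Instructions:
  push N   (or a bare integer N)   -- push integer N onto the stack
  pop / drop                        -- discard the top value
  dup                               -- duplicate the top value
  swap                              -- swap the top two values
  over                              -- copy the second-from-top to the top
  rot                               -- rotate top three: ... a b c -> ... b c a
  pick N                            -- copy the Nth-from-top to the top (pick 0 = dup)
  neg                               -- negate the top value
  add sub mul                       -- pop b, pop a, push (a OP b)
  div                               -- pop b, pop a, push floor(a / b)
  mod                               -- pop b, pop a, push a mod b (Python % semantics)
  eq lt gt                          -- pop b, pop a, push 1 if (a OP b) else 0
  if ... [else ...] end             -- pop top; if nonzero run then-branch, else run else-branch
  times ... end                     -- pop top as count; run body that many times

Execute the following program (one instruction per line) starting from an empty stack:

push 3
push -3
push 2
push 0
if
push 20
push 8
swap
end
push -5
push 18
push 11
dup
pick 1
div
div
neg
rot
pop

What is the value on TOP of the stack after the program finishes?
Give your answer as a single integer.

Answer: -11

Derivation:
After 'push 3': [3]
After 'push -3': [3, -3]
After 'push 2': [3, -3, 2]
After 'push 0': [3, -3, 2, 0]
After 'if': [3, -3, 2]
After 'push -5': [3, -3, 2, -5]
After 'push 18': [3, -3, 2, -5, 18]
After 'push 11': [3, -3, 2, -5, 18, 11]
After 'dup': [3, -3, 2, -5, 18, 11, 11]
After 'pick 1': [3, -3, 2, -5, 18, 11, 11, 11]
After 'div': [3, -3, 2, -5, 18, 11, 1]
After 'div': [3, -3, 2, -5, 18, 11]
After 'neg': [3, -3, 2, -5, 18, -11]
After 'rot': [3, -3, 2, 18, -11, -5]
After 'pop': [3, -3, 2, 18, -11]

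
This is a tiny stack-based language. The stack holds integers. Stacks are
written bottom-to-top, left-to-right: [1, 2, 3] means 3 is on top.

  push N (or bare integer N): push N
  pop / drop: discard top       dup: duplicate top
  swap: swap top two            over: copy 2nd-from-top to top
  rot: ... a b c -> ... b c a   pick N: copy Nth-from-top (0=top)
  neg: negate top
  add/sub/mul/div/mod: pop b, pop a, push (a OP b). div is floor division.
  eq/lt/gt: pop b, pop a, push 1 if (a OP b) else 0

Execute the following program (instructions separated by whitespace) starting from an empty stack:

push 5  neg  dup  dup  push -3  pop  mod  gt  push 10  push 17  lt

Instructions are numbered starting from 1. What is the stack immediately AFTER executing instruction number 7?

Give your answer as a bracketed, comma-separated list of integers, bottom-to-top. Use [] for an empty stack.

Answer: [-5, 0]

Derivation:
Step 1 ('push 5'): [5]
Step 2 ('neg'): [-5]
Step 3 ('dup'): [-5, -5]
Step 4 ('dup'): [-5, -5, -5]
Step 5 ('push -3'): [-5, -5, -5, -3]
Step 6 ('pop'): [-5, -5, -5]
Step 7 ('mod'): [-5, 0]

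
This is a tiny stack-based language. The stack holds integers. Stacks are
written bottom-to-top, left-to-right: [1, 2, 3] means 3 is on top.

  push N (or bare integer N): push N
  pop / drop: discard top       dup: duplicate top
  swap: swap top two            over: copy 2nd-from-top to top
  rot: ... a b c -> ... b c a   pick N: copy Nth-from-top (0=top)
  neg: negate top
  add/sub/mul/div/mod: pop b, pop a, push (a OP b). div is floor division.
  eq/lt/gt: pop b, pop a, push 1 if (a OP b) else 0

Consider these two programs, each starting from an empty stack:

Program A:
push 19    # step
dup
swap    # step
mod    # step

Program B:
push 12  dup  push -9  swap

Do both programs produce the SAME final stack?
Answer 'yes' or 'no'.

Program A trace:
  After 'push 19': [19]
  After 'dup': [19, 19]
  After 'swap': [19, 19]
  After 'mod': [0]
Program A final stack: [0]

Program B trace:
  After 'push 12': [12]
  After 'dup': [12, 12]
  After 'push -9': [12, 12, -9]
  After 'swap': [12, -9, 12]
Program B final stack: [12, -9, 12]
Same: no

Answer: no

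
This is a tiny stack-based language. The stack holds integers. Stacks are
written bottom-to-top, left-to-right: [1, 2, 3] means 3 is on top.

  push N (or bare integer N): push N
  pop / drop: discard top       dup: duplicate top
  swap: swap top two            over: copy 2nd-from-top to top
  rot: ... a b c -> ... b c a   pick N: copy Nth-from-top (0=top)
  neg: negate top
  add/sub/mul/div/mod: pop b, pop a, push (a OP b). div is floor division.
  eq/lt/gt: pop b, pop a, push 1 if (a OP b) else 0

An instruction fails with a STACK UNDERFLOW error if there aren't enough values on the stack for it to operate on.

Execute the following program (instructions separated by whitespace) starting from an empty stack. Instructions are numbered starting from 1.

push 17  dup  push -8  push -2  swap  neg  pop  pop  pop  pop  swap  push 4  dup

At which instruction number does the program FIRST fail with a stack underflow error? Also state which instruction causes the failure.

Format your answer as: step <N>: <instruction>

Step 1 ('push 17'): stack = [17], depth = 1
Step 2 ('dup'): stack = [17, 17], depth = 2
Step 3 ('push -8'): stack = [17, 17, -8], depth = 3
Step 4 ('push -2'): stack = [17, 17, -8, -2], depth = 4
Step 5 ('swap'): stack = [17, 17, -2, -8], depth = 4
Step 6 ('neg'): stack = [17, 17, -2, 8], depth = 4
Step 7 ('pop'): stack = [17, 17, -2], depth = 3
Step 8 ('pop'): stack = [17, 17], depth = 2
Step 9 ('pop'): stack = [17], depth = 1
Step 10 ('pop'): stack = [], depth = 0
Step 11 ('swap'): needs 2 value(s) but depth is 0 — STACK UNDERFLOW

Answer: step 11: swap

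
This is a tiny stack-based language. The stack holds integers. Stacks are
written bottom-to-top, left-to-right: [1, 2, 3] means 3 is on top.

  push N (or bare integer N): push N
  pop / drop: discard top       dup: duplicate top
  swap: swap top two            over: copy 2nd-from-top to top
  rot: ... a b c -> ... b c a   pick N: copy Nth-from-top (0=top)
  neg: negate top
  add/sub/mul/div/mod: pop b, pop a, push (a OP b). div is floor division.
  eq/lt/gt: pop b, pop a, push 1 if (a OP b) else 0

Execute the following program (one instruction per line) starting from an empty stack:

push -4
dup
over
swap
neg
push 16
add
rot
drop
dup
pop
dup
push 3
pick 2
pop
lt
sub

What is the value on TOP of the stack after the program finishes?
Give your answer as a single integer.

After 'push -4': [-4]
After 'dup': [-4, -4]
After 'over': [-4, -4, -4]
After 'swap': [-4, -4, -4]
After 'neg': [-4, -4, 4]
After 'push 16': [-4, -4, 4, 16]
After 'add': [-4, -4, 20]
After 'rot': [-4, 20, -4]
After 'drop': [-4, 20]
After 'dup': [-4, 20, 20]
After 'pop': [-4, 20]
After 'dup': [-4, 20, 20]
After 'push 3': [-4, 20, 20, 3]
After 'pick 2': [-4, 20, 20, 3, 20]
After 'pop': [-4, 20, 20, 3]
After 'lt': [-4, 20, 0]
After 'sub': [-4, 20]

Answer: 20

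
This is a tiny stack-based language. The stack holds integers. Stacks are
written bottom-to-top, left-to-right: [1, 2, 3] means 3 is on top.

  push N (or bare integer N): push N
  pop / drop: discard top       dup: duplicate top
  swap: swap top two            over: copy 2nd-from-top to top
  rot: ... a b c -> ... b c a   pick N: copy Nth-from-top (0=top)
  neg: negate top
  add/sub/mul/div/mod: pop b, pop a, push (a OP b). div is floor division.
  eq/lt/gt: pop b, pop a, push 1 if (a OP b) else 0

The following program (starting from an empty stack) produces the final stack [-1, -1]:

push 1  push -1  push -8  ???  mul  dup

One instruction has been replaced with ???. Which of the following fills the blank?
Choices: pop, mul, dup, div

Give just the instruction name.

Answer: pop

Derivation:
Stack before ???: [1, -1, -8]
Stack after ???:  [1, -1]
Checking each choice:
  pop: MATCH
  mul: produces [8, 8]
  dup: produces [1, -1, 64, 64]
  div: produces [0, 0]


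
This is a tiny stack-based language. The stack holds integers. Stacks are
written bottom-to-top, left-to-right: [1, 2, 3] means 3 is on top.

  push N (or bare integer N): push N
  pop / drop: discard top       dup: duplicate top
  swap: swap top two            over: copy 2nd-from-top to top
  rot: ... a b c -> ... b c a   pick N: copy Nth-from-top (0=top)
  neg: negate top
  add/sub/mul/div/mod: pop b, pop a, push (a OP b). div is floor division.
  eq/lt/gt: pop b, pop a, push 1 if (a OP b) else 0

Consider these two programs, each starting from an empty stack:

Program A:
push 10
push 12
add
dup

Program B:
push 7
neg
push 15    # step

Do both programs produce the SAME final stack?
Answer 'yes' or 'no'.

Answer: no

Derivation:
Program A trace:
  After 'push 10': [10]
  After 'push 12': [10, 12]
  After 'add': [22]
  After 'dup': [22, 22]
Program A final stack: [22, 22]

Program B trace:
  After 'push 7': [7]
  After 'neg': [-7]
  After 'push 15': [-7, 15]
Program B final stack: [-7, 15]
Same: no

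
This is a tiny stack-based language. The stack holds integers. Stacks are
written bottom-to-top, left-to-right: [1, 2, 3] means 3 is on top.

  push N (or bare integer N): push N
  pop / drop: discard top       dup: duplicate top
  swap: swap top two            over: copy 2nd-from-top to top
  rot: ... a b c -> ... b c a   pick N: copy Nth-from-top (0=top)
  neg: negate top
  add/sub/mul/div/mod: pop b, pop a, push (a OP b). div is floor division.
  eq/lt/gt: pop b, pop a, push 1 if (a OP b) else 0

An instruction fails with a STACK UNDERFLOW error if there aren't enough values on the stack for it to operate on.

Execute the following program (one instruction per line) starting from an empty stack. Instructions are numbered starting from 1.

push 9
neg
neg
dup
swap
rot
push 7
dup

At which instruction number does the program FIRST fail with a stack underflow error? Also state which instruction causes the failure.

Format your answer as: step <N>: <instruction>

Step 1 ('push 9'): stack = [9], depth = 1
Step 2 ('neg'): stack = [-9], depth = 1
Step 3 ('neg'): stack = [9], depth = 1
Step 4 ('dup'): stack = [9, 9], depth = 2
Step 5 ('swap'): stack = [9, 9], depth = 2
Step 6 ('rot'): needs 3 value(s) but depth is 2 — STACK UNDERFLOW

Answer: step 6: rot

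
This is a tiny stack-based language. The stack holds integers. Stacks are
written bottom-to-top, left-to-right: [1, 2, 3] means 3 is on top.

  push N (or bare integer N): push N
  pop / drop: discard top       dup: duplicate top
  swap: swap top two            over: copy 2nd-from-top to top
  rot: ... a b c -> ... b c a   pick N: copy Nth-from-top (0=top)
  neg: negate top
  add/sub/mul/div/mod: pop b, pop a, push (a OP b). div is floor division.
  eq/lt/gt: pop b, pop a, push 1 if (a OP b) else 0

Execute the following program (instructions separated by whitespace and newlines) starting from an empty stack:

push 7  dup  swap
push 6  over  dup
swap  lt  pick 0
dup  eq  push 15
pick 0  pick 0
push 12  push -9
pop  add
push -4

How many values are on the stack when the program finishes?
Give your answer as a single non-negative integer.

Answer: 9

Derivation:
After 'push 7': stack = [7] (depth 1)
After 'dup': stack = [7, 7] (depth 2)
After 'swap': stack = [7, 7] (depth 2)
After 'push 6': stack = [7, 7, 6] (depth 3)
After 'over': stack = [7, 7, 6, 7] (depth 4)
After 'dup': stack = [7, 7, 6, 7, 7] (depth 5)
After 'swap': stack = [7, 7, 6, 7, 7] (depth 5)
After 'lt': stack = [7, 7, 6, 0] (depth 4)
After 'pick 0': stack = [7, 7, 6, 0, 0] (depth 5)
After 'dup': stack = [7, 7, 6, 0, 0, 0] (depth 6)
After 'eq': stack = [7, 7, 6, 0, 1] (depth 5)
After 'push 15': stack = [7, 7, 6, 0, 1, 15] (depth 6)
After 'pick 0': stack = [7, 7, 6, 0, 1, 15, 15] (depth 7)
After 'pick 0': stack = [7, 7, 6, 0, 1, 15, 15, 15] (depth 8)
After 'push 12': stack = [7, 7, 6, 0, 1, 15, 15, 15, 12] (depth 9)
After 'push -9': stack = [7, 7, 6, 0, 1, 15, 15, 15, 12, -9] (depth 10)
After 'pop': stack = [7, 7, 6, 0, 1, 15, 15, 15, 12] (depth 9)
After 'add': stack = [7, 7, 6, 0, 1, 15, 15, 27] (depth 8)
After 'push -4': stack = [7, 7, 6, 0, 1, 15, 15, 27, -4] (depth 9)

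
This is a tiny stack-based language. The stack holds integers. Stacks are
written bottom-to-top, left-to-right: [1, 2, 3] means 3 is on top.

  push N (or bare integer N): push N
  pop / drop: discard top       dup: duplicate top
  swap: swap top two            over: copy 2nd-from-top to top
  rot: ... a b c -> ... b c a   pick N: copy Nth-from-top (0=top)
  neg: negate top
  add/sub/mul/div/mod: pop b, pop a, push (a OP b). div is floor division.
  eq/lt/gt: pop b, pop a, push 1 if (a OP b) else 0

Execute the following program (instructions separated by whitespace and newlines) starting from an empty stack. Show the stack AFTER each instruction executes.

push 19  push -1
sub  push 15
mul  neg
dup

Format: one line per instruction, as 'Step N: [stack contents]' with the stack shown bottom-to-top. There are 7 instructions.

Step 1: [19]
Step 2: [19, -1]
Step 3: [20]
Step 4: [20, 15]
Step 5: [300]
Step 6: [-300]
Step 7: [-300, -300]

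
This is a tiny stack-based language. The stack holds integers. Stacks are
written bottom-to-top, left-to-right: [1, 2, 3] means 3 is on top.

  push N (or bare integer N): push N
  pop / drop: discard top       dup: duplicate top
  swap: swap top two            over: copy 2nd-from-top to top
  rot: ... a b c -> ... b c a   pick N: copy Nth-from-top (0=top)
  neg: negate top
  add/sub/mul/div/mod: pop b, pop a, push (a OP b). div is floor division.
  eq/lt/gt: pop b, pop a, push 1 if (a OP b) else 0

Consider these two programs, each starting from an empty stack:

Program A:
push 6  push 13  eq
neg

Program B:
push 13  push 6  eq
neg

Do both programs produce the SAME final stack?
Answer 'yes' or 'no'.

Program A trace:
  After 'push 6': [6]
  After 'push 13': [6, 13]
  After 'eq': [0]
  After 'neg': [0]
Program A final stack: [0]

Program B trace:
  After 'push 13': [13]
  After 'push 6': [13, 6]
  After 'eq': [0]
  After 'neg': [0]
Program B final stack: [0]
Same: yes

Answer: yes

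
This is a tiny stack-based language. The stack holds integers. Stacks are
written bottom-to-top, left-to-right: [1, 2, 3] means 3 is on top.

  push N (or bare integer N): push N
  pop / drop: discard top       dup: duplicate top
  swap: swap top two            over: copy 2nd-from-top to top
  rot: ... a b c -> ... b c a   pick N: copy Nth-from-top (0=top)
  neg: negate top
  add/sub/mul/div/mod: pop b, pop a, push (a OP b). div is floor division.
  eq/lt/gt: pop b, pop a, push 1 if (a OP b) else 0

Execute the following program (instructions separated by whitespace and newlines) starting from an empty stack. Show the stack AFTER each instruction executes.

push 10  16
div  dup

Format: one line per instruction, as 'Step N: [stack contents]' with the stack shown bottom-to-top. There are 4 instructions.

Step 1: [10]
Step 2: [10, 16]
Step 3: [0]
Step 4: [0, 0]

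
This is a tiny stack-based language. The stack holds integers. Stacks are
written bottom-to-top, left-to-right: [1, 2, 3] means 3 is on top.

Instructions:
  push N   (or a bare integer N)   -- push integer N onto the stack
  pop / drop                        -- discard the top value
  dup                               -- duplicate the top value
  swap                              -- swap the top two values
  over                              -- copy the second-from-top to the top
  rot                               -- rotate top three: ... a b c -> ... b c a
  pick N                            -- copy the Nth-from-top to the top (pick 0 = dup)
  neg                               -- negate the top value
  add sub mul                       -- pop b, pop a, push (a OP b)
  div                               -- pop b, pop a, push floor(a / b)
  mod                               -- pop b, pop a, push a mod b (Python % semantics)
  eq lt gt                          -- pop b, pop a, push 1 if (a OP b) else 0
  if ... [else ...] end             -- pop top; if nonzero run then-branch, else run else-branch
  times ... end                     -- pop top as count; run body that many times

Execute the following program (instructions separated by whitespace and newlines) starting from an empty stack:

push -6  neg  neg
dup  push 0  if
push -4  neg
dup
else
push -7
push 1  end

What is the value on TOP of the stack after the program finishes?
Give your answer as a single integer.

Answer: 1

Derivation:
After 'push -6': [-6]
After 'neg': [6]
After 'neg': [-6]
After 'dup': [-6, -6]
After 'push 0': [-6, -6, 0]
After 'if': [-6, -6]
After 'push -7': [-6, -6, -7]
After 'push 1': [-6, -6, -7, 1]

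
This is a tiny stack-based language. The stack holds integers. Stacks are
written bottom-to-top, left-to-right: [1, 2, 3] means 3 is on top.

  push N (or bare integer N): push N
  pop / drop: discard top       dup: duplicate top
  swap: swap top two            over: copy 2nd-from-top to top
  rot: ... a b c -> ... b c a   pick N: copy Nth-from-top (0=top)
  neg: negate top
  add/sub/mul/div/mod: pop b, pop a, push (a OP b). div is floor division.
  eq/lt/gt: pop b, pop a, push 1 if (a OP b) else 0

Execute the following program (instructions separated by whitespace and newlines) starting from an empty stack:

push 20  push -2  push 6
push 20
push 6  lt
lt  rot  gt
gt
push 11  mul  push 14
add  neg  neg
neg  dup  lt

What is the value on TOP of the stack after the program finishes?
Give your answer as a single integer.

Answer: 0

Derivation:
After 'push 20': [20]
After 'push -2': [20, -2]
After 'push 6': [20, -2, 6]
After 'push 20': [20, -2, 6, 20]
After 'push 6': [20, -2, 6, 20, 6]
After 'lt': [20, -2, 6, 0]
After 'lt': [20, -2, 0]
After 'rot': [-2, 0, 20]
After 'gt': [-2, 0]
After 'gt': [0]
After 'push 11': [0, 11]
After 'mul': [0]
After 'push 14': [0, 14]
After 'add': [14]
After 'neg': [-14]
After 'neg': [14]
After 'neg': [-14]
After 'dup': [-14, -14]
After 'lt': [0]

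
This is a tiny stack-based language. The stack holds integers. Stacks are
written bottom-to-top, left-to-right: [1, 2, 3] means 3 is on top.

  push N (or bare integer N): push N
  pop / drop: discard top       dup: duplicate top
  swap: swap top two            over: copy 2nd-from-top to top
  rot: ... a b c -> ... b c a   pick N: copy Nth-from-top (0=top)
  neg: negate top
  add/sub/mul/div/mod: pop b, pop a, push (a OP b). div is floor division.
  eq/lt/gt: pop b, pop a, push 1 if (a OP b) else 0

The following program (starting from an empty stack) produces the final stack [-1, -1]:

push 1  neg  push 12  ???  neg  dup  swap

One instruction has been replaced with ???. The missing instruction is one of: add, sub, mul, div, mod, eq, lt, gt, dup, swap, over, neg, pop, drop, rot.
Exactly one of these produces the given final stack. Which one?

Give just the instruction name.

Answer: lt

Derivation:
Stack before ???: [-1, 12]
Stack after ???:  [1]
The instruction that transforms [-1, 12] -> [1] is: lt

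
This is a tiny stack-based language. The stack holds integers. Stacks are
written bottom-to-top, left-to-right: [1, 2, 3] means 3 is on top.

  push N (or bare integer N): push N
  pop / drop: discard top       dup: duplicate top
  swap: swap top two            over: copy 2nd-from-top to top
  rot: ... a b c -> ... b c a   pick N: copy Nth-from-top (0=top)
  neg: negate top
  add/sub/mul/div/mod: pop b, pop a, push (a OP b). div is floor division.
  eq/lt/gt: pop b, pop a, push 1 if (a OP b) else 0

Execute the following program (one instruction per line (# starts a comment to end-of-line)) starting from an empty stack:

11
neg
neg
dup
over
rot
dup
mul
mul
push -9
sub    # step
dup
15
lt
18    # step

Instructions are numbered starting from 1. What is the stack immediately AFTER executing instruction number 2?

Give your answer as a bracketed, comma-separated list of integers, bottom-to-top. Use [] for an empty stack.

Answer: [-11]

Derivation:
Step 1 ('11'): [11]
Step 2 ('neg'): [-11]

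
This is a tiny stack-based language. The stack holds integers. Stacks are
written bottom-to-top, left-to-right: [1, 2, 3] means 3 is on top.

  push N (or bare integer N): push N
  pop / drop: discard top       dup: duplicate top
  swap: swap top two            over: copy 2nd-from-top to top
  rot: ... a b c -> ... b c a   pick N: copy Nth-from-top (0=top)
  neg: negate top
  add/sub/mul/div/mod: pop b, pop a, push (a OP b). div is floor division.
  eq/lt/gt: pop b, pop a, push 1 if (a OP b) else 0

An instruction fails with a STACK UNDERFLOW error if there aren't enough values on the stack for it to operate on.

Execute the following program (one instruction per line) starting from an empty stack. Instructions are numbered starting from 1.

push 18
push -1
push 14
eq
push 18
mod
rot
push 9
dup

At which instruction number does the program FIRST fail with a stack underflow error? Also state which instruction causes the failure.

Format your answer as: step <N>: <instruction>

Answer: step 7: rot

Derivation:
Step 1 ('push 18'): stack = [18], depth = 1
Step 2 ('push -1'): stack = [18, -1], depth = 2
Step 3 ('push 14'): stack = [18, -1, 14], depth = 3
Step 4 ('eq'): stack = [18, 0], depth = 2
Step 5 ('push 18'): stack = [18, 0, 18], depth = 3
Step 6 ('mod'): stack = [18, 0], depth = 2
Step 7 ('rot'): needs 3 value(s) but depth is 2 — STACK UNDERFLOW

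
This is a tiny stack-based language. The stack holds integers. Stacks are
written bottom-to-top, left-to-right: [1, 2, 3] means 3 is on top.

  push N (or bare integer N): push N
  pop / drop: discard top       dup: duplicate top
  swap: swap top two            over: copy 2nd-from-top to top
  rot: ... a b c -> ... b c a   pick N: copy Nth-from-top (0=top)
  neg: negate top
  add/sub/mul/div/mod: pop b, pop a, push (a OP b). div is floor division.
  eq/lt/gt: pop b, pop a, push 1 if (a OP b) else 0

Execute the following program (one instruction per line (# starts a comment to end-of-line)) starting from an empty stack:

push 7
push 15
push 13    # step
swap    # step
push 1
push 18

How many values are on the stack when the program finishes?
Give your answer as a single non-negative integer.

After 'push 7': stack = [7] (depth 1)
After 'push 15': stack = [7, 15] (depth 2)
After 'push 13': stack = [7, 15, 13] (depth 3)
After 'swap': stack = [7, 13, 15] (depth 3)
After 'push 1': stack = [7, 13, 15, 1] (depth 4)
After 'push 18': stack = [7, 13, 15, 1, 18] (depth 5)

Answer: 5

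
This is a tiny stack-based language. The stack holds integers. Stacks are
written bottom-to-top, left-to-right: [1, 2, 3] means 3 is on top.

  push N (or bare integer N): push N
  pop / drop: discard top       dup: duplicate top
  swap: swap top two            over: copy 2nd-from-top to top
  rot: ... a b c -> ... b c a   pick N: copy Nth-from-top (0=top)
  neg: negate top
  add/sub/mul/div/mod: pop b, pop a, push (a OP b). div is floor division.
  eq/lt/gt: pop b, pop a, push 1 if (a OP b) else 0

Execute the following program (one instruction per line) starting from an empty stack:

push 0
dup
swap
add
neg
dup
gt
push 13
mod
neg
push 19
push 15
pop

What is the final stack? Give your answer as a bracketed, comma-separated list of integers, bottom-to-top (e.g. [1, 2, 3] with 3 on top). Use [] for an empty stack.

Answer: [0, 19]

Derivation:
After 'push 0': [0]
After 'dup': [0, 0]
After 'swap': [0, 0]
After 'add': [0]
After 'neg': [0]
After 'dup': [0, 0]
After 'gt': [0]
After 'push 13': [0, 13]
After 'mod': [0]
After 'neg': [0]
After 'push 19': [0, 19]
After 'push 15': [0, 19, 15]
After 'pop': [0, 19]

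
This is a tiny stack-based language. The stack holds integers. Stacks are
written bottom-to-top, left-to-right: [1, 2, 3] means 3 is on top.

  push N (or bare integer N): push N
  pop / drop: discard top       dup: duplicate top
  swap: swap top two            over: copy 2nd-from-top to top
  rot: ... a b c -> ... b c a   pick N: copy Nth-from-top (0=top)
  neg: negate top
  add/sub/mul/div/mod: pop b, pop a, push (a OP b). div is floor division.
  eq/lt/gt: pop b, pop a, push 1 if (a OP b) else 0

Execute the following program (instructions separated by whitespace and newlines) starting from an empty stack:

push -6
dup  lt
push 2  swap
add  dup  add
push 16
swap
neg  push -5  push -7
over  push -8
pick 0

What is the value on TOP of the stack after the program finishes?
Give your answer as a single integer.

Answer: -8

Derivation:
After 'push -6': [-6]
After 'dup': [-6, -6]
After 'lt': [0]
After 'push 2': [0, 2]
After 'swap': [2, 0]
After 'add': [2]
After 'dup': [2, 2]
After 'add': [4]
After 'push 16': [4, 16]
After 'swap': [16, 4]
After 'neg': [16, -4]
After 'push -5': [16, -4, -5]
After 'push -7': [16, -4, -5, -7]
After 'over': [16, -4, -5, -7, -5]
After 'push -8': [16, -4, -5, -7, -5, -8]
After 'pick 0': [16, -4, -5, -7, -5, -8, -8]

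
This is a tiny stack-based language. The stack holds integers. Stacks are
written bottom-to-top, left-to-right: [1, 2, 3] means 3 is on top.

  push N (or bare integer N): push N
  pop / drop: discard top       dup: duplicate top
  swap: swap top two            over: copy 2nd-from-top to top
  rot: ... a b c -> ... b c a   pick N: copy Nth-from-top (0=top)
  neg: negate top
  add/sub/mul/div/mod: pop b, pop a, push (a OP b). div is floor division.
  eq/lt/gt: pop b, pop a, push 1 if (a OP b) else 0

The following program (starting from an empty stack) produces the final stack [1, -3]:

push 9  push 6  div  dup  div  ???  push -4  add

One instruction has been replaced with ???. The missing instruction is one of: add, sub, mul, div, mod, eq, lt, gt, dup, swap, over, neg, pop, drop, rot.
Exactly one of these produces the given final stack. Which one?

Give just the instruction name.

Answer: dup

Derivation:
Stack before ???: [1]
Stack after ???:  [1, 1]
The instruction that transforms [1] -> [1, 1] is: dup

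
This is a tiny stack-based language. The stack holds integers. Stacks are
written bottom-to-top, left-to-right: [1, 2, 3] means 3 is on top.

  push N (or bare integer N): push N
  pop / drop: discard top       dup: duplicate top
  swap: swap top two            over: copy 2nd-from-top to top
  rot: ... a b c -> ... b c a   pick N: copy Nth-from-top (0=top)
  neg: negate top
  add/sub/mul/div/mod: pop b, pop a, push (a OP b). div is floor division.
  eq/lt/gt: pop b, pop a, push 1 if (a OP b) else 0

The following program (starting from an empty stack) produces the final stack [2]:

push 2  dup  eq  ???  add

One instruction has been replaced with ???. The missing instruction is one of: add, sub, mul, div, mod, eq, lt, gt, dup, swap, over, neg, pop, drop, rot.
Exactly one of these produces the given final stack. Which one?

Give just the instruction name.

Stack before ???: [1]
Stack after ???:  [1, 1]
The instruction that transforms [1] -> [1, 1] is: dup

Answer: dup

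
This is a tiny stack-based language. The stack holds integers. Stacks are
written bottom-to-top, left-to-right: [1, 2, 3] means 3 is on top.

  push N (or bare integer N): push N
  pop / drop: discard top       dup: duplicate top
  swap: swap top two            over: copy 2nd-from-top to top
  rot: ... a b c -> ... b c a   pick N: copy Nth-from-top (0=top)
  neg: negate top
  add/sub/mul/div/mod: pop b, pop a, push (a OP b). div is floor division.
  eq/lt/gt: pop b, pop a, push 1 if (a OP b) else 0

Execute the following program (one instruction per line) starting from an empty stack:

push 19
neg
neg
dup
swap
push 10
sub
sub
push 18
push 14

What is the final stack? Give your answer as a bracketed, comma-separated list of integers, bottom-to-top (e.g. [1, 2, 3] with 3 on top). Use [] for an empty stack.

Answer: [10, 18, 14]

Derivation:
After 'push 19': [19]
After 'neg': [-19]
After 'neg': [19]
After 'dup': [19, 19]
After 'swap': [19, 19]
After 'push 10': [19, 19, 10]
After 'sub': [19, 9]
After 'sub': [10]
After 'push 18': [10, 18]
After 'push 14': [10, 18, 14]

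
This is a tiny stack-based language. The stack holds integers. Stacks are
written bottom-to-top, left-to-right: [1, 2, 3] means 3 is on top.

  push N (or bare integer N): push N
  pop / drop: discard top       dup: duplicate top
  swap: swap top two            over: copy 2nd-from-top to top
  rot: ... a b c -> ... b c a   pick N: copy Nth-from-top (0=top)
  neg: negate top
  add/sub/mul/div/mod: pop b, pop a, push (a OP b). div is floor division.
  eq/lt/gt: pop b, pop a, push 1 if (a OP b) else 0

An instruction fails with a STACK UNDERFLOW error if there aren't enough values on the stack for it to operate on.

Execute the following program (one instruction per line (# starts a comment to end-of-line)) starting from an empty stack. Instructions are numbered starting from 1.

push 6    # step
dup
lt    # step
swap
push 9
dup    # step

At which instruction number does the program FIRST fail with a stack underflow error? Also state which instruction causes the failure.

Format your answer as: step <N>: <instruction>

Answer: step 4: swap

Derivation:
Step 1 ('push 6'): stack = [6], depth = 1
Step 2 ('dup'): stack = [6, 6], depth = 2
Step 3 ('lt'): stack = [0], depth = 1
Step 4 ('swap'): needs 2 value(s) but depth is 1 — STACK UNDERFLOW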